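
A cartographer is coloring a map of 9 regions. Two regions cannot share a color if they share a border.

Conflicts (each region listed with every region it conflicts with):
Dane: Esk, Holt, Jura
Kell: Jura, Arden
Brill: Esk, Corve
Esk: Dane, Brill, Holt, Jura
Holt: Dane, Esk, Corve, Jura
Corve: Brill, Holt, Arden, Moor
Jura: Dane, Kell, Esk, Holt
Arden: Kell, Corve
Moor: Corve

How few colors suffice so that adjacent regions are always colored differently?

4

Dane, Esk, Holt, Jura are mutually in conflict, so at least 4 colors are needed.
4 colors suffice: color 1 → {Corve, Jura}; color 2 → {Kell, Esk, Moor}; color 3 → {Brill, Holt, Arden}; color 4 → {Dane}. Each listed conflict is separated.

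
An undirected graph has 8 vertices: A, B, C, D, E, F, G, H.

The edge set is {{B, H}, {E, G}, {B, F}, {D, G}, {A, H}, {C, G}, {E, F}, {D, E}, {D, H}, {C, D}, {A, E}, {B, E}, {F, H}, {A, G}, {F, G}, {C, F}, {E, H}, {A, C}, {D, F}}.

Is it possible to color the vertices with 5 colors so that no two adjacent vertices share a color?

Yes

The chromatic number is 4. C, D, F, G form a clique, so at least 4 colors are needed.
4 colors suffice: color 1 → {A, F}; color 2 → {C, E}; color 3 → {G, H}; color 4 → {B, D}.
Since 5 ≥ 4, a proper 5-coloring certainly exists.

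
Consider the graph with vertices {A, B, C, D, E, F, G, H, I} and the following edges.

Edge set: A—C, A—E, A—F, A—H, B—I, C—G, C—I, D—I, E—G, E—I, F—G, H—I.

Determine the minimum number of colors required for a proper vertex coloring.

C and G are adjacent, so at least 2 colors are needed.
2 colors suffice: A=red, B=blue, C=blue, D=blue, E=blue, F=blue, G=red, H=blue, I=red. Each edge has distinct colors on its endpoints.

2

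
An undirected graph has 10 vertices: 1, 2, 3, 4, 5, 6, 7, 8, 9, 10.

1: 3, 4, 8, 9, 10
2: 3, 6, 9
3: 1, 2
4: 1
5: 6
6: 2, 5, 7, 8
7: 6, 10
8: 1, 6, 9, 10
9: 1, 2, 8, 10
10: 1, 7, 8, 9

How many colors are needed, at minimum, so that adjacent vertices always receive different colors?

4

1, 8, 9, 10 are pairwise adjacent (a clique of size 4), so at least 4 colors are needed.
A valid assignment using 4 colors: 1=a, 2=c, 3=b, 4=b, 5=b, 6=a, 7=b, 8=c, 9=b, 10=d. No two adjacent vertices share a color.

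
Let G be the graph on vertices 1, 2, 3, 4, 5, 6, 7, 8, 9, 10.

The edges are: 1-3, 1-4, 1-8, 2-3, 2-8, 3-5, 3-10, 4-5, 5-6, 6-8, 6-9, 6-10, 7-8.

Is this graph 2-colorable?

No

The cycle 8-6-10-3-1-8 has odd length 5, so it cannot be 2-colored; at least 3 colors are needed.
So 2 colors are not enough.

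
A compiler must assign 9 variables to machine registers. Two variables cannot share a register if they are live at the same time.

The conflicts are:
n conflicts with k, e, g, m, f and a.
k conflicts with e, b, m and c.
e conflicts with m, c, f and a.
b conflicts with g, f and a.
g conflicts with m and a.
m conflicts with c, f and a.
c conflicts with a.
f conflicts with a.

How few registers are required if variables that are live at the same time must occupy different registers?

n, e, m, f, a are mutually in conflict, so at least 5 registers are needed.
Using 5 registers: n=4, k=1, e=3, b=2, g=3, m=2, c=4, f=5, a=1. No two conflicting variables share a register.

5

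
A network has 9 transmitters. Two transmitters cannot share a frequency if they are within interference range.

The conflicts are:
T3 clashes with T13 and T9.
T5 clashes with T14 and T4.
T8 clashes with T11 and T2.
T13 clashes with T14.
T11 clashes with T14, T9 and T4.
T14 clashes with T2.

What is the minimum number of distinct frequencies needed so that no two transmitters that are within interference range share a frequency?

3

The cycle T3-T13-T14-T11-T9-T3 has odd length 5, so it cannot be 2-colored; at least 3 frequencies are needed.
Using 3 frequencies: T3=3, T5=1, T8=2, T13=1, T11=1, T14=2, T9=2, T4=2, T2=1. Each listed conflict is separated.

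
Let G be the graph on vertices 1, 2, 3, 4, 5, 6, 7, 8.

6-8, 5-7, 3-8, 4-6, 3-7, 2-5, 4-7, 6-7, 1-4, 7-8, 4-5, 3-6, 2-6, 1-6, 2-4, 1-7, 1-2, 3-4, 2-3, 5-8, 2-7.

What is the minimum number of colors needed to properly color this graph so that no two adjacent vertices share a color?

2, 3, 4, 6, 7 form a clique, so at least 5 colors are needed.
One proper 5-coloring: 1=e, 2=d, 3=e, 4=c, 5=b, 6=b, 7=a, 8=c. Every edge joins two different colors.

5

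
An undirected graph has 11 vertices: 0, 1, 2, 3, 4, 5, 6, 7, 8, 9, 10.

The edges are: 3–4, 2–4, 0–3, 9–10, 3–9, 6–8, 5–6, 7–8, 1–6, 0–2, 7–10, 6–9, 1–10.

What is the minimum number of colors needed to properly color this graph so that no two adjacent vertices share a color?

The cycle 10-9-6-8-7-10 has odd length 5, so it cannot be 2-colored; at least 3 colors are needed.
A valid assignment using 3 colors: 0=b, 1=b, 2=a, 3=a, 4=b, 5=b, 6=a, 7=c, 8=b, 9=b, 10=a. Each edge has distinct colors on its endpoints.

3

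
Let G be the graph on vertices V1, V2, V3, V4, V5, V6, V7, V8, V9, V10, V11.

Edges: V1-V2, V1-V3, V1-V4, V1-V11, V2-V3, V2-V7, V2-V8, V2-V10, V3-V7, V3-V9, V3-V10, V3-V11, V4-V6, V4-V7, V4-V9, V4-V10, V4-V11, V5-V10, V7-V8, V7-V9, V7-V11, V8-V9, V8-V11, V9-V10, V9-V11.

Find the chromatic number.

V7, V8, V9, V11 form a clique, so at least 4 colors are needed.
4 colors suffice: color 1 → {V2, V5, V6, V9}; color 2 → {V3, V4, V8}; color 3 → {V1, V7, V10}; color 4 → {V11}. Every edge joins two different colors.

4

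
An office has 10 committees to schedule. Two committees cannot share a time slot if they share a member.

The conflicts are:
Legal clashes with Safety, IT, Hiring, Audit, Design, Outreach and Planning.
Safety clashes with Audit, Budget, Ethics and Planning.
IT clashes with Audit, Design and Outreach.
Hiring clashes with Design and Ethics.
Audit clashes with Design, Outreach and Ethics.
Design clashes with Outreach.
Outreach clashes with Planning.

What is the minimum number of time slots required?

5

Legal, IT, Audit, Design, Outreach are mutually in conflict, so at least 5 time slots are needed.
5 time slots suffice: time slot 1 → {Legal, Budget, Ethics}; time slot 2 → {Hiring, Audit, Planning}; time slot 3 → {Safety, Design}; time slot 4 → {Outreach}; time slot 5 → {IT}. Each listed conflict is separated.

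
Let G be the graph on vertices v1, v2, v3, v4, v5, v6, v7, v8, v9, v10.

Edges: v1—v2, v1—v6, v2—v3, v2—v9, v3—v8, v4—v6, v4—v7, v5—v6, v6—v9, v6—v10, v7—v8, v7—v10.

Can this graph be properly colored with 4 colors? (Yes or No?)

Yes

The chromatic number is 3. The cycle v6-v1-v2-v3-v8-v7-v4-v6 has odd length 7, so it cannot be 2-colored; at least 3 colors are needed.
A valid assignment using 3 colors: v1=B, v2=R, v3=B, v4=B, v5=B, v6=R, v7=R, v8=G, v9=B, v10=B.
Since 4 ≥ 3, a proper 4-coloring certainly exists.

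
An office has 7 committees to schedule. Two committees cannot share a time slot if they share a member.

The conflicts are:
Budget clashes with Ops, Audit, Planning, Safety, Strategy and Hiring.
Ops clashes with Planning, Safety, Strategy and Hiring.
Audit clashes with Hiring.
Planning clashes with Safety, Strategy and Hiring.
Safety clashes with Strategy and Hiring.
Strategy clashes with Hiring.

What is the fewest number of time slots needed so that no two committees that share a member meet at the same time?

6

Budget, Ops, Planning, Safety, Strategy, Hiring are mutually in conflict, so at least 6 time slots are needed.
6 time slots suffice: Budget=2, Ops=4, Audit=3, Planning=6, Safety=3, Strategy=5, Hiring=1. No two conflicting committees share a time slot.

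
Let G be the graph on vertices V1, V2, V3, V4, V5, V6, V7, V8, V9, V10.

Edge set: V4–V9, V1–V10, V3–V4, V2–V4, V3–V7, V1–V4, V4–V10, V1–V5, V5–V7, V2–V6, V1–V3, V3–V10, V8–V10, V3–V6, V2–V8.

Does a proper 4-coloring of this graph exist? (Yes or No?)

The chromatic number is 4. V1, V3, V4, V10 form a clique, so at least 4 colors are needed.
4 colors suffice: V1=4, V2=1, V3=1, V4=2, V5=1, V6=2, V7=2, V8=2, V9=1, V10=3.
That is already a proper 4-coloring.

Yes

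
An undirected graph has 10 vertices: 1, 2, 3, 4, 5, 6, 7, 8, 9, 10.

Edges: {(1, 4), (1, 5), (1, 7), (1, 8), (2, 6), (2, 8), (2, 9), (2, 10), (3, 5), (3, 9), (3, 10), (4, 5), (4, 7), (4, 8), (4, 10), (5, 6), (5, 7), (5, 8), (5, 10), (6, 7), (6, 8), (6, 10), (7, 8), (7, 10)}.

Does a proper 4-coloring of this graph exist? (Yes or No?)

No

1, 4, 5, 7, 8 are pairwise adjacent (a clique of size 5), so at least 5 colors are needed.
So 4 colors are not enough.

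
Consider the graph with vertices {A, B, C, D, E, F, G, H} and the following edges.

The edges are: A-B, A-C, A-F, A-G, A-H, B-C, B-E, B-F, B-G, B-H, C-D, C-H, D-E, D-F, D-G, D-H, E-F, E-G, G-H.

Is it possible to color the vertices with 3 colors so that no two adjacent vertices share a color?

A, B, C, H form a clique, so at least 4 colors are needed.
So 3 colors are not enough.

No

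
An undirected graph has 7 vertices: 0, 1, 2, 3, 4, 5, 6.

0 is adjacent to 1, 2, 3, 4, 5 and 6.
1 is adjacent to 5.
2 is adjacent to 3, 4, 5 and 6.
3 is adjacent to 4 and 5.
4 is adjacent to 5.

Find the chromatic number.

5

0, 2, 3, 4, 5 form a clique, so at least 5 colors are needed.
5 colors suffice: color a → {0}; color b → {5, 6}; color c → {1, 2}; color d → {4}; color e → {3}. Each edge has distinct colors on its endpoints.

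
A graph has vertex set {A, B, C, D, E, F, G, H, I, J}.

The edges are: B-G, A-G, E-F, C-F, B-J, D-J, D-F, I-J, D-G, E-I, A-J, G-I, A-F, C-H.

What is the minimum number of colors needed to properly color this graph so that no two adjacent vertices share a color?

3

The cycle I-E-F-D-G-I has odd length 5, so it cannot be 2-colored; at least 3 colors are needed.
3 colors suffice: A=2, B=2, C=2, D=2, E=3, F=1, G=1, H=1, I=2, J=1. Every edge joins two different colors.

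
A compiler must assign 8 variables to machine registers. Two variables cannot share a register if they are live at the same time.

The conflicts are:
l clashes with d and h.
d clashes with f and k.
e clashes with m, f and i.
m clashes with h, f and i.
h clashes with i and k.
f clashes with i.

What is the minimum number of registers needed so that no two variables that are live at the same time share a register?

e, m, f, i pairwise conflict, so at least 4 registers are needed.
4 registers suffice: register 1 → {d, i}; register 2 → {h, f}; register 3 → {l, m, k}; register 4 → {e}. Every pair that conflicts lands in different registers.

4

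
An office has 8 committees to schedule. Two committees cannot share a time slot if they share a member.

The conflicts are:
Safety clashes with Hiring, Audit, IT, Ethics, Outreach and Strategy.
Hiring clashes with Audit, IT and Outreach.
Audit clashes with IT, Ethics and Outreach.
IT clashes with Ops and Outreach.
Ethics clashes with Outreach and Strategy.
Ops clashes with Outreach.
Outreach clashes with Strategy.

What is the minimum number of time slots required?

Safety, Hiring, Audit, IT, Outreach all conflict with each other, so at least 5 time slots are needed.
A valid assignment using 5 time slots: Safety=2, Hiring=5, Audit=4, IT=3, Ethics=3, Ops=2, Outreach=1, Strategy=4. No two conflicting committees share a time slot.

5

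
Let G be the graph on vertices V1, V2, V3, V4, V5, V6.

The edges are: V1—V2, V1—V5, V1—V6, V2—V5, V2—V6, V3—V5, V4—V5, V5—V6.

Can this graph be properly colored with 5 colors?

The chromatic number is 4. V1, V2, V5, V6 form a clique, so at least 4 colors are needed.
4 colors suffice: color 1 → {V5}; color 2 → {V2, V3, V4}; color 3 → {V6}; color 4 → {V1}.
Since 5 ≥ 4, a proper 5-coloring certainly exists.

Yes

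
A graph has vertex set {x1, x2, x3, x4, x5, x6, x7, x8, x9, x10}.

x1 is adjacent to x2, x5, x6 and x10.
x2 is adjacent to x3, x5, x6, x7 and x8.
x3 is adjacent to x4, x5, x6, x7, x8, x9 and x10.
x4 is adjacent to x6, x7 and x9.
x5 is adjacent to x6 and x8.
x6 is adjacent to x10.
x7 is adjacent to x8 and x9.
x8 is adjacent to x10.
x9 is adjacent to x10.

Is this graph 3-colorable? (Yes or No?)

No

x1, x2, x5, x6 are mutually adjacent (a clique of size 4), so at least 4 colors are needed.
So 3 colors are not enough.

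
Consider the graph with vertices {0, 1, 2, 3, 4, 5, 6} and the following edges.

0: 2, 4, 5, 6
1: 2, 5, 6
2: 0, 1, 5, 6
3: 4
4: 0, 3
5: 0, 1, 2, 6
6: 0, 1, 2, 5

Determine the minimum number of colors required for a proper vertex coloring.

4

0, 2, 5, 6 form a clique, so at least 4 colors are needed.
4 colors suffice: color a → {0, 1, 3}; color b → {4, 5}; color c → {2}; color d → {6}. No two adjacent vertices share a color.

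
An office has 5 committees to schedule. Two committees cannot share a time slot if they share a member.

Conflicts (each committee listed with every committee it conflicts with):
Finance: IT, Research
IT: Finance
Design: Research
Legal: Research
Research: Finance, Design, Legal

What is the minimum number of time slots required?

Finance and IT conflict, so at least 2 time slots are needed.
A valid assignment using 2 time slots: Finance=2, IT=1, Design=2, Legal=2, Research=1. Every pair that conflicts lands in different time slots.

2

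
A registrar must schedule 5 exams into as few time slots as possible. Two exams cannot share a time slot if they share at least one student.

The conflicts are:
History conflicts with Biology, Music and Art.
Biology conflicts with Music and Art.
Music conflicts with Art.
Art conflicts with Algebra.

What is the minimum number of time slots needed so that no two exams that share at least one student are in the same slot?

4

History, Biology, Music, Art pairwise conflict, so at least 4 time slots are needed.
4 time slots suffice: time slot 1 → {Art}; time slot 2 → {Biology, Algebra}; time slot 3 → {Music}; time slot 4 → {History}. Every pair that conflicts lands in different time slots.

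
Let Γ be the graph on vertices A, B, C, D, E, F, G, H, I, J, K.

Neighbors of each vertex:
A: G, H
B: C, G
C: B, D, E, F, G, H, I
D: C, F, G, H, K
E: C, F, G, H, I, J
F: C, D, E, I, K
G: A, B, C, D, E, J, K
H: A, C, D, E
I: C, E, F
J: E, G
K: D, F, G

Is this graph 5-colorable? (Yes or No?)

The chromatic number is 4. C, E, F, I form a clique, so at least 4 colors are needed.
4 colors suffice: color 1 → {A, C, J, K}; color 2 → {F, G, H}; color 3 → {B, D, E}; color 4 → {I}.
Since 5 ≥ 4, a proper 5-coloring certainly exists.

Yes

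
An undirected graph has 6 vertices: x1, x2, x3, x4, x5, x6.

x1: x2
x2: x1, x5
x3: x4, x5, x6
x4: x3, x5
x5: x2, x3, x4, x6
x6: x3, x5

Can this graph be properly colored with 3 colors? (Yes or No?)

Yes

The chromatic number is 3. x3, x4, x5 are mutually adjacent, so at least 3 colors are needed.
3 colors suffice: x1=1, x2=2, x3=2, x4=3, x5=1, x6=3.
That is already a proper 3-coloring.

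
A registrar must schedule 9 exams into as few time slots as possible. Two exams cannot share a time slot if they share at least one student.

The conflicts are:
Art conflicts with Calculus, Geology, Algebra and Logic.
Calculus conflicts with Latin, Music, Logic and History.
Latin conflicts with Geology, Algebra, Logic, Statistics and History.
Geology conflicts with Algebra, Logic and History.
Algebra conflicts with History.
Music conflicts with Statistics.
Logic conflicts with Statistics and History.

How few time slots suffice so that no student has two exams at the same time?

Latin, Geology, Algebra, History are mutually in conflict, so at least 4 time slots are needed.
4 time slots suffice: time slot 1 → {Art, Latin, Music}; time slot 2 → {Algebra, Logic}; time slot 3 → {Statistics, History}; time slot 4 → {Calculus, Geology}. Each listed conflict is separated.

4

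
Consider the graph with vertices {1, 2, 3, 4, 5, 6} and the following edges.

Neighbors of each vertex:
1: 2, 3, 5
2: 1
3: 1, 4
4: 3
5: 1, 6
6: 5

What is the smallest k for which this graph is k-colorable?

5 and 6 are adjacent, so at least 2 colors are needed.
2 colors suffice: color a → {1, 4, 6}; color b → {2, 3, 5}. Each edge has distinct colors on its endpoints.

2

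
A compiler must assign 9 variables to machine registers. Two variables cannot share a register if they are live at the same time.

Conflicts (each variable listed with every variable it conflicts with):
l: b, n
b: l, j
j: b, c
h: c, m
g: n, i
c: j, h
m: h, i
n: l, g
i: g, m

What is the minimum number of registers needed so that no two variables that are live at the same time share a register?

3

The cycle g-n-l-b-j-c-h-m-i-g has odd length 9, so it cannot be 2-colored; at least 3 registers are needed.
3 registers suffice: register 1 → {j, h, n, i}; register 2 → {l, g, c, m}; register 3 → {b}. No two conflicting variables share a register.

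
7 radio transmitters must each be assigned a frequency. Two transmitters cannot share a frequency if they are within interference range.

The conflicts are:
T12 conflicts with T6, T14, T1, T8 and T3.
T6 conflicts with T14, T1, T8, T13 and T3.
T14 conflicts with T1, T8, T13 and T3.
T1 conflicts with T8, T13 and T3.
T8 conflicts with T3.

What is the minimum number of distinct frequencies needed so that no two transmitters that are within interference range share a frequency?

6

T12, T6, T14, T1, T8, T3 all conflict with each other, so at least 6 frequencies are needed.
6 frequencies suffice: T12=4, T6=2, T14=3, T1=1, T8=6, T13=4, T3=5. Each listed conflict is separated.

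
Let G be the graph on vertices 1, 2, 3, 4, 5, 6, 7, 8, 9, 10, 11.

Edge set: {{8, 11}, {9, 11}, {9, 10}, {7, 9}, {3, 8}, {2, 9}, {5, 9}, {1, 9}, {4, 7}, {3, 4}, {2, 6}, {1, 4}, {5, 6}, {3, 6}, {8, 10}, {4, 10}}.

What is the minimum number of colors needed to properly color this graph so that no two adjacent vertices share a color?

5 and 9 are adjacent, so at least 2 colors are needed.
2 colors suffice: color red → {4, 6, 8, 9}; color blue → {1, 2, 3, 5, 7, 10, 11}. Each edge has distinct colors on its endpoints.

2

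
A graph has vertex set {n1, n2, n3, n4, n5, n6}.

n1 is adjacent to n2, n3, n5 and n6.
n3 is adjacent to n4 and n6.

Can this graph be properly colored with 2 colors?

No

n1, n3, n6 are pairwise adjacent, so at least 3 colors are needed.
So 2 colors are not enough.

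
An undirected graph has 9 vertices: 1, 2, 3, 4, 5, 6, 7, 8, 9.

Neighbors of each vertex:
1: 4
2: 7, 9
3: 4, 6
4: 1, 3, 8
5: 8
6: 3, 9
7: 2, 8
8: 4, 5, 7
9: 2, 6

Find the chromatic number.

3

The cycle 8-4-3-6-9-2-7-8 has odd length 7, so it cannot be 2-colored; at least 3 colors are needed.
3 colors suffice: color a → {2, 4, 5, 6}; color b → {1, 3, 8, 9}; color c → {7}. Every edge joins two different colors.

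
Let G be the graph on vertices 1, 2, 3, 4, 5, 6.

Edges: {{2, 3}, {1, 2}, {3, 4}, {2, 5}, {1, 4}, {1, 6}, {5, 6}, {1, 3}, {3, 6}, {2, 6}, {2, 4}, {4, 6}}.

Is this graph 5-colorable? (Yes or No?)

Yes

The chromatic number is 5. 1, 2, 3, 4, 6 are pairwise adjacent (a clique of size 5), so at least 5 colors are needed.
5 colors suffice: 1=d, 2=b, 3=c, 4=e, 5=c, 6=a.
That is already a proper 5-coloring.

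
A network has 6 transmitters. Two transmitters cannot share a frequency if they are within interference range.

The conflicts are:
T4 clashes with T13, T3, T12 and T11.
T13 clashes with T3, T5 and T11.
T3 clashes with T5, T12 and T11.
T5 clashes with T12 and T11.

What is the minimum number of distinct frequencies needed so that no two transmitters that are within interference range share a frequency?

T4, T13, T3, T11 are mutually in conflict, so at least 4 frequencies are needed.
A valid assignment using 4 frequencies: T4=4, T13=2, T3=1, T5=4, T12=2, T11=3. Each listed conflict is separated.

4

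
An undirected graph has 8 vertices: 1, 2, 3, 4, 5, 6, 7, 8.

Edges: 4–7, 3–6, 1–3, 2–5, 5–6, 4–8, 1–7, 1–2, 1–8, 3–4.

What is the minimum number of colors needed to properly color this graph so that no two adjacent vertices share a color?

The cycle 2-5-6-3-1-2 has odd length 5, so it cannot be 2-colored; at least 3 colors are needed.
A valid assignment using 3 colors: 1=a, 2=b, 3=b, 4=a, 5=c, 6=a, 7=b, 8=b. Every edge joins two different colors.

3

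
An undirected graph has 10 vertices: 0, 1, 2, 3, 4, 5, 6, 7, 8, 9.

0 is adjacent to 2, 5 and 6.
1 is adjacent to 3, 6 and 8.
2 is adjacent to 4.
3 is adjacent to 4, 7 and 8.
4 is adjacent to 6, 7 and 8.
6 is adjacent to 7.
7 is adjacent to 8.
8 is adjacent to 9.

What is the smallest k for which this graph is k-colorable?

4

3, 4, 7, 8 form a clique, so at least 4 colors are needed.
One proper 4-coloring: 0=a, 1=a, 2=b, 3=c, 4=a, 5=b, 6=b, 7=d, 8=b, 9=a. Every edge joins two different colors.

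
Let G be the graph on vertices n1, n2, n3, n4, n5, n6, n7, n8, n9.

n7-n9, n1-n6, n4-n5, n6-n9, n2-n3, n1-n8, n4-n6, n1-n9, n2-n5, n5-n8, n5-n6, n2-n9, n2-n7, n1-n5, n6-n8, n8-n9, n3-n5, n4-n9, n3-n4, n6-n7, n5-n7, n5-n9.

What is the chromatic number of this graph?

n1, n5, n6, n8, n9 are mutually adjacent (a clique of size 5), so at least 5 colors are needed.
5 colors suffice: color 1 → {n5}; color 2 → {n3, n9}; color 3 → {n2, n6}; color 4 → {n4, n7, n8}; color 5 → {n1}. Every edge joins two different colors.

5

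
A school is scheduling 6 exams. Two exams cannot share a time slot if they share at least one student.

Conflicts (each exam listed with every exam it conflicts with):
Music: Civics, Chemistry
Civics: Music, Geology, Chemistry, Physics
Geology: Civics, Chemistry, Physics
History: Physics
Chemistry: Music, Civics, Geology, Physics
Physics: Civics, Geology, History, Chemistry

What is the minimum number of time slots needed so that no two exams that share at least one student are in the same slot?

Civics, Geology, Chemistry, Physics pairwise conflict, so at least 4 time slots are needed.
4 time slots suffice: time slot 1 → {Music, Physics}; time slot 2 → {History, Chemistry}; time slot 3 → {Civics}; time slot 4 → {Geology}. Each listed conflict is separated.

4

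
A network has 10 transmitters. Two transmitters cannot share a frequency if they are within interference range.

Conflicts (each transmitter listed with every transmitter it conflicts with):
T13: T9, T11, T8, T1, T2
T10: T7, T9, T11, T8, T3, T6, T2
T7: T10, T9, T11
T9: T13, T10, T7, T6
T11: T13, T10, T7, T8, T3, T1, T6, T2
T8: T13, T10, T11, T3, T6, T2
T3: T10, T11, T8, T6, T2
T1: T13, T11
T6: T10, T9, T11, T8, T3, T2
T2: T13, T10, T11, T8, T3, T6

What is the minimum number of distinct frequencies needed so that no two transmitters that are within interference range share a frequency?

T10, T11, T8, T3, T6, T2 are mutually in conflict, so at least 6 frequencies are needed.
Using 6 frequencies: T13=2, T10=2, T7=3, T9=1, T11=1, T8=3, T3=6, T1=3, T6=4, T2=5. Each listed conflict is separated.

6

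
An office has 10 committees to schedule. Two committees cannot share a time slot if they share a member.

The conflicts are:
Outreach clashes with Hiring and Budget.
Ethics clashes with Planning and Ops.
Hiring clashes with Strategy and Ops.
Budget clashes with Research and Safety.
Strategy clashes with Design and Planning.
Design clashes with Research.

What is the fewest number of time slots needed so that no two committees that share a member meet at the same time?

3

The cycle Planning-Strategy-Hiring-Ops-Ethics-Planning has odd length 5, so it cannot be 2-colored; at least 3 time slots are needed.
3 time slots suffice: Outreach=3, Ethics=1, Hiring=2, Budget=1, Strategy=1, Design=3, Research=2, Planning=2, Ops=3, Safety=2. No two conflicting committees share a time slot.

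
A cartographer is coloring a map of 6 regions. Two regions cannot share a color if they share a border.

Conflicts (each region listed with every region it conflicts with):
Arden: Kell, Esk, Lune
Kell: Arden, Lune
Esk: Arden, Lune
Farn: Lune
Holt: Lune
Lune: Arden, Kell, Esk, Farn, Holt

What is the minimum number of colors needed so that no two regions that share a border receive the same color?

3

Arden, Esk, Lune all conflict with each other, so at least 3 colors are needed.
3 colors suffice: color 1 → {Lune}; color 2 → {Arden, Farn, Holt}; color 3 → {Kell, Esk}. Every pair that conflicts lands in different colors.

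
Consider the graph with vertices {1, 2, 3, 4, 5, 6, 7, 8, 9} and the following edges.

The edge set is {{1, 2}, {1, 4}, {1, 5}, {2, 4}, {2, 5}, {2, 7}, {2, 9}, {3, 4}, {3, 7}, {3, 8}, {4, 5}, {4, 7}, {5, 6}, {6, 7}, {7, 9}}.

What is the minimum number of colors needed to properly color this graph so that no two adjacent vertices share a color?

1, 2, 4, 5 form a clique, so at least 4 colors are needed.
One proper 4-coloring: 1=d, 2=b, 3=b, 4=a, 5=c, 6=a, 7=c, 8=a, 9=a. Each edge has distinct colors on its endpoints.

4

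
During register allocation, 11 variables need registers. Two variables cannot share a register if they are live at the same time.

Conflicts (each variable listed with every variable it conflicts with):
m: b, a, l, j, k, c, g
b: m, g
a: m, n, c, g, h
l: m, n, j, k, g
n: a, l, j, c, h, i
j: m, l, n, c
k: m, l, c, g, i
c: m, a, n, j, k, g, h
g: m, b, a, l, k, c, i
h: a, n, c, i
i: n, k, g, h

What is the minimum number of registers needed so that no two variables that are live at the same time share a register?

4

a, n, c, h all conflict with each other, so at least 4 registers are needed.
4 registers suffice: register 1 → {n, g}; register 2 → {m, h}; register 3 → {b, l, c, i}; register 4 → {a, j, k}. No two conflicting variables share a register.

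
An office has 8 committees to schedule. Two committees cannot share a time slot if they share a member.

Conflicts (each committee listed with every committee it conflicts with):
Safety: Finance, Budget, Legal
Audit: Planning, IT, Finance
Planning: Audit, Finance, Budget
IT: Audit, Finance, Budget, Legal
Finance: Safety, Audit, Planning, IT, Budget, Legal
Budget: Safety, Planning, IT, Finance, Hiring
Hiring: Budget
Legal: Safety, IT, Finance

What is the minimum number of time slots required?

IT, Finance, Legal are mutually in conflict, so at least 3 time slots are needed.
3 time slots suffice: time slot 1 → {Finance, Hiring}; time slot 2 → {Audit, Budget, Legal}; time slot 3 → {Safety, Planning, IT}. No two conflicting committees share a time slot.

3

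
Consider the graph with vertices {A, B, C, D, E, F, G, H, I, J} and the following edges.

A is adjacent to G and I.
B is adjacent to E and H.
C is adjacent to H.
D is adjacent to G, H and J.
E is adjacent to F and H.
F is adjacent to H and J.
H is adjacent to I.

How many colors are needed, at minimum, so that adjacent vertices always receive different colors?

3

B, E, H are mutually adjacent, so at least 3 colors are needed.
3 colors suffice: color red → {G, H, J}; color blue → {A, B, C, D, F}; color green → {E, I}. Each edge has distinct colors on its endpoints.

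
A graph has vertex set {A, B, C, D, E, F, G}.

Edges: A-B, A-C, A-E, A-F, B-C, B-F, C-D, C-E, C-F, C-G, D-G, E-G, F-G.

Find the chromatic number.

A, B, C, F are pairwise adjacent (a clique of size 4), so at least 4 colors are needed.
4 colors suffice: color red → {C}; color blue → {A, G}; color green → {D, E, F}; color yellow → {B}. No two adjacent vertices share a color.

4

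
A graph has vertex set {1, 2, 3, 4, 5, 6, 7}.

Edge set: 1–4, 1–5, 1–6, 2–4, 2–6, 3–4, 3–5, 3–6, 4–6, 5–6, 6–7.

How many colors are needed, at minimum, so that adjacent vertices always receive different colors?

3

3, 5, 6 are mutually adjacent, so at least 3 colors are needed.
3 colors suffice: color a → {6}; color b → {4, 5, 7}; color c → {1, 2, 3}. No two adjacent vertices share a color.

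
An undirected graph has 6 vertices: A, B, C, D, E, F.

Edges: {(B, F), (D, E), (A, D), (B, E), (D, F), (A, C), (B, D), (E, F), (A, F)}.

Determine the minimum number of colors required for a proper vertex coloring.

4

B, D, E, F are pairwise adjacent (a clique of size 4), so at least 4 colors are needed.
4 colors suffice: color red → {C, D}; color blue → {F}; color green → {A, B}; color yellow → {E}. Every edge joins two different colors.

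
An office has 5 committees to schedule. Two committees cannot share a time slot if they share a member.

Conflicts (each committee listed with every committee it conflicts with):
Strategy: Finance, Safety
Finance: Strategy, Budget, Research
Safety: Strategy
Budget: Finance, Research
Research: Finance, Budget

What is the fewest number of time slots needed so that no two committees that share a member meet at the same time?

3

Finance, Budget, Research all conflict with each other, so at least 3 time slots are needed.
3 time slots suffice: Strategy=2, Finance=1, Safety=1, Budget=2, Research=3. Each listed conflict is separated.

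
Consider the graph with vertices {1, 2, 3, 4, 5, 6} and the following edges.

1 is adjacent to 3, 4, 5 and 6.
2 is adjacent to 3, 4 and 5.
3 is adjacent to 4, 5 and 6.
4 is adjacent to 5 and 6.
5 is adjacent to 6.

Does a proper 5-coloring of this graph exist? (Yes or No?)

The chromatic number is 5. 1, 3, 4, 5, 6 are pairwise adjacent (a clique of size 5), so at least 5 colors are needed.
A valid assignment using 5 colors: 1=purple, 2=yellow, 3=green, 4=red, 5=blue, 6=yellow.
That is already a proper 5-coloring.

Yes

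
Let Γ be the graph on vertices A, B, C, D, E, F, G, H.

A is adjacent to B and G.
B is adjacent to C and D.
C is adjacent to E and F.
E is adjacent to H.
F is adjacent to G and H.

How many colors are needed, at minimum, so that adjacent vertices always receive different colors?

The cycle F-C-B-A-G-F has odd length 5, so it cannot be 2-colored; at least 3 colors are needed.
A valid assignment using 3 colors: A=3, B=1, C=2, D=2, E=1, F=1, G=2, H=2. Every edge joins two different colors.

3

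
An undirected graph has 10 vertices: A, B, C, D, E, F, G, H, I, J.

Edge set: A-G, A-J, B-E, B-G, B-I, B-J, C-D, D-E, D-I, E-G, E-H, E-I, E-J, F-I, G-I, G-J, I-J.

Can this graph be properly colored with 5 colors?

The chromatic number is 5. B, E, G, I, J form a clique, so at least 5 colors are needed.
One proper 5-coloring: A=red, B=purple, C=red, D=green, E=red, F=red, G=green, H=blue, I=blue, J=yellow.
That is already a proper 5-coloring.

Yes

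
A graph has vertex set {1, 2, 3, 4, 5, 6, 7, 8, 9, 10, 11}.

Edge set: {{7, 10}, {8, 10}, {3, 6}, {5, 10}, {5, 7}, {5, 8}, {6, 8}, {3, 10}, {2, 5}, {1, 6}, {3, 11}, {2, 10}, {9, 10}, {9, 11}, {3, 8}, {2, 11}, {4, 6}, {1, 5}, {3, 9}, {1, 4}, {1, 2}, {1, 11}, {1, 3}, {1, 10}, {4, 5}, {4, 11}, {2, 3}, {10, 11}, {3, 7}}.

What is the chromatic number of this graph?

5

1, 2, 3, 10, 11 form a clique, so at least 5 colors are needed.
A valid assignment using 5 colors: 1=green, 2=purple, 3=red, 4=blue, 5=red, 6=yellow, 7=green, 8=green, 9=green, 10=blue, 11=yellow. No two adjacent vertices share a color.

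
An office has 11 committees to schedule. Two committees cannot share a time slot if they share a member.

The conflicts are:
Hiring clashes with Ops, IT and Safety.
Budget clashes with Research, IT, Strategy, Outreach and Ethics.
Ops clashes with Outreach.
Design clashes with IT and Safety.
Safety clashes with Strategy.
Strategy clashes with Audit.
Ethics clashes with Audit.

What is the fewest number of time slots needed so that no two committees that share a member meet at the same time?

The cycle Ops-Outreach-Budget-IT-Hiring-Ops has odd length 5, so it cannot be 2-colored; at least 3 time slots are needed.
A valid assignment using 3 time slots: Hiring=3, Budget=1, Ops=1, Design=3, Research=2, IT=2, Safety=1, Strategy=2, Outreach=2, Ethics=2, Audit=1. Each listed conflict is separated.

3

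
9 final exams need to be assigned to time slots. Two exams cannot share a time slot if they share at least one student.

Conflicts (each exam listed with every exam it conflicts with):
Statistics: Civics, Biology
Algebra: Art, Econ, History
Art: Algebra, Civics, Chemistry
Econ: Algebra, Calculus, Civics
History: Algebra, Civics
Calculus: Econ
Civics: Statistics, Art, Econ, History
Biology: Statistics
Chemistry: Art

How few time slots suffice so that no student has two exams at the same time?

2

Art and Chemistry conflict, so at least 2 time slots are needed.
2 time slots suffice: time slot 1 → {Algebra, Calculus, Civics, Biology, Chemistry}; time slot 2 → {Statistics, Art, Econ, History}. No two conflicting exams share a time slot.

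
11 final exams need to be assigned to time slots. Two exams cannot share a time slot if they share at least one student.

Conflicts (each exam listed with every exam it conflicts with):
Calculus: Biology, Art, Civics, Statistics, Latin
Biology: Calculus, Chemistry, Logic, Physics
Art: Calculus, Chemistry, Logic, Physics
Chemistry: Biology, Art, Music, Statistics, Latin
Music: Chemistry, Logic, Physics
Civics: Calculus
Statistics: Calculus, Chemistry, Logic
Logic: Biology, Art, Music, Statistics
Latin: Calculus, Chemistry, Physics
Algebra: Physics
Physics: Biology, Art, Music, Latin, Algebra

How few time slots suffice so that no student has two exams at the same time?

2

Algebra and Physics conflict, so at least 2 time slots are needed.
2 time slots suffice: Calculus=1, Biology=2, Art=2, Chemistry=1, Music=2, Civics=2, Statistics=2, Logic=1, Latin=2, Algebra=2, Physics=1. No two conflicting exams share a time slot.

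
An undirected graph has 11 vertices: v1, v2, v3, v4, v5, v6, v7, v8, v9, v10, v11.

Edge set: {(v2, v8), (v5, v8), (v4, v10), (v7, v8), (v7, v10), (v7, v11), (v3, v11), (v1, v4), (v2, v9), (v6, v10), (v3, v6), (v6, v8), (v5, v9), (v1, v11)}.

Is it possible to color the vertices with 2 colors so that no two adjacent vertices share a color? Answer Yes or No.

No

The cycle v11-v7-v8-v6-v3-v11 has odd length 5, so it cannot be 2-colored; at least 3 colors are needed.
So 2 colors are not enough.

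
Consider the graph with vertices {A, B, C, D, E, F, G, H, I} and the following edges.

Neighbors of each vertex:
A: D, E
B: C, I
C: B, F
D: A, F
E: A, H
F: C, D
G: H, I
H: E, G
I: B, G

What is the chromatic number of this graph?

3

The cycle C-B-I-G-H-E-A-D-F-C has odd length 9, so it cannot be 2-colored; at least 3 colors are needed.
One proper 3-coloring: A=red, B=blue, C=red, D=blue, E=blue, F=green, G=blue, H=red, I=red. No two adjacent vertices share a color.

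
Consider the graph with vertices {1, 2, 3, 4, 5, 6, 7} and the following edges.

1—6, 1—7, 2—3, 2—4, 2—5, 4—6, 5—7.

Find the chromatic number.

2 and 5 are adjacent, so at least 2 colors are needed.
2 colors suffice: 1=blue, 2=red, 3=blue, 4=blue, 5=blue, 6=red, 7=red. Each edge has distinct colors on its endpoints.

2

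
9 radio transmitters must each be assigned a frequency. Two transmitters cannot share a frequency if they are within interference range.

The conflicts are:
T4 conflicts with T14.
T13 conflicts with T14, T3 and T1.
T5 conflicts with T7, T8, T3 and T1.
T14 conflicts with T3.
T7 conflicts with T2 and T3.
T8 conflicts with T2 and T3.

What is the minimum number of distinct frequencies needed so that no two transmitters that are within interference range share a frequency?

T5, T8, T3 pairwise conflict, so at least 3 frequencies are needed.
3 frequencies suffice: frequency 1 → {T4, T2, T3, T1}; frequency 2 → {T13, T5}; frequency 3 → {T14, T7, T8}. Every pair that conflicts lands in different frequencies.

3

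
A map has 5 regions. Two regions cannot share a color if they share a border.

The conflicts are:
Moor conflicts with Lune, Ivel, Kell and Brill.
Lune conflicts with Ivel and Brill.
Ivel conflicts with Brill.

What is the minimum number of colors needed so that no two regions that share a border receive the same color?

Moor, Lune, Ivel, Brill are mutually in conflict, so at least 4 colors are needed.
4 colors suffice: color 1 → {Moor}; color 2 → {Kell, Brill}; color 3 → {Lune}; color 4 → {Ivel}. Each listed conflict is separated.

4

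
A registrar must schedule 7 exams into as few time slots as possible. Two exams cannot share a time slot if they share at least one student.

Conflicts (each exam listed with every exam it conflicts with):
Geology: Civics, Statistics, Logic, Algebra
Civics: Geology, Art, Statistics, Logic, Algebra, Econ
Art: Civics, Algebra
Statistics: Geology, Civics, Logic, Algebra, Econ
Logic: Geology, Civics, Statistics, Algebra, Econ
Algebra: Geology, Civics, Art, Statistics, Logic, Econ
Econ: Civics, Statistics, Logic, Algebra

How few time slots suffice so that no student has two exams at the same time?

5

Civics, Statistics, Logic, Algebra, Econ are mutually in conflict, so at least 5 time slots are needed.
5 time slots suffice: time slot 1 → {Civics}; time slot 2 → {Algebra}; time slot 3 → {Art, Statistics}; time slot 4 → {Logic}; time slot 5 → {Geology, Econ}. Each listed conflict is separated.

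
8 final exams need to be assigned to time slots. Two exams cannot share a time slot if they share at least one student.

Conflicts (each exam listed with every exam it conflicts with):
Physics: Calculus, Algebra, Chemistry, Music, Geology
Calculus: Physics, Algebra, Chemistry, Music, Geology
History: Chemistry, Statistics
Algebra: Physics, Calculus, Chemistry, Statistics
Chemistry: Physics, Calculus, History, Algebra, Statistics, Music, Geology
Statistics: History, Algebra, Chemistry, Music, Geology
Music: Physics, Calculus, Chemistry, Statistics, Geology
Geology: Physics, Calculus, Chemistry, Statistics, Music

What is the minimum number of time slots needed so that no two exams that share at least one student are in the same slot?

5

Physics, Calculus, Chemistry, Music, Geology pairwise conflict, so at least 5 time slots are needed.
5 time slots suffice: Physics=4, Calculus=3, History=2, Algebra=2, Chemistry=1, Statistics=3, Music=2, Geology=5. Each listed conflict is separated.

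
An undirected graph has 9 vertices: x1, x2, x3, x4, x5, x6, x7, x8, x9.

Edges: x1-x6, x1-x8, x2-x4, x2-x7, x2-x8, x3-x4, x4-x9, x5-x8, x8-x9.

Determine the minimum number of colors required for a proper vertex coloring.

2

x8 and x9 are adjacent, so at least 2 colors are needed.
2 colors suffice: color 1 → {x4, x6, x7, x8}; color 2 → {x1, x2, x3, x5, x9}. No two adjacent vertices share a color.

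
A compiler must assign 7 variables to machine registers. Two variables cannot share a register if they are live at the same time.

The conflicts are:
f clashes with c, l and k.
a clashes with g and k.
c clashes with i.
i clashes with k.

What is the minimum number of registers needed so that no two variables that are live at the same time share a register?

2

a and k conflict, so at least 2 registers are needed.
Using 2 registers: f=2, a=2, c=1, g=1, i=2, l=1, k=1. No two conflicting variables share a register.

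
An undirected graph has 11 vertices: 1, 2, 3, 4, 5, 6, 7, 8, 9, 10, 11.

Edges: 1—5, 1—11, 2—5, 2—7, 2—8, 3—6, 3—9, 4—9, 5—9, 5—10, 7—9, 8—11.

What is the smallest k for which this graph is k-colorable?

The cycle 8-2-5-1-11-8 has odd length 5, so it cannot be 2-colored; at least 3 colors are needed.
3 colors suffice: color a → {1, 2, 6, 9, 10}; color b → {3, 4, 5, 7, 8}; color c → {11}. Every edge joins two different colors.

3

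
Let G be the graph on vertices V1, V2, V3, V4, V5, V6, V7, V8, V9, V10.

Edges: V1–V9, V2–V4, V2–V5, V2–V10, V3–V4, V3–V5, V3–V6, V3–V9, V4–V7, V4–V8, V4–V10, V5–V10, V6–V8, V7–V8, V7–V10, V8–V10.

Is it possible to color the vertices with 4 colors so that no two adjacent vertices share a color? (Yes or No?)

The chromatic number is 4. V4, V7, V8, V10 are mutually adjacent (a clique of size 4), so at least 4 colors are needed.
One proper 4-coloring: V1=1, V2=3, V3=1, V4=2, V5=2, V6=2, V7=4, V8=3, V9=2, V10=1.
That is already a proper 4-coloring.

Yes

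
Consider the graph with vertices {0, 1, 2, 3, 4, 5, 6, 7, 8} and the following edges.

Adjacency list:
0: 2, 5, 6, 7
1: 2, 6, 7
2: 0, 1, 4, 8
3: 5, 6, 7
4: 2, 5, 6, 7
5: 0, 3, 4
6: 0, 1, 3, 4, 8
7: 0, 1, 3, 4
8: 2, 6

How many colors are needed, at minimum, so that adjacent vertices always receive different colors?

0 and 5 are adjacent, so at least 2 colors are needed.
2 colors suffice: color red → {2, 5, 6, 7}; color blue → {0, 1, 3, 4, 8}. No two adjacent vertices share a color.

2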